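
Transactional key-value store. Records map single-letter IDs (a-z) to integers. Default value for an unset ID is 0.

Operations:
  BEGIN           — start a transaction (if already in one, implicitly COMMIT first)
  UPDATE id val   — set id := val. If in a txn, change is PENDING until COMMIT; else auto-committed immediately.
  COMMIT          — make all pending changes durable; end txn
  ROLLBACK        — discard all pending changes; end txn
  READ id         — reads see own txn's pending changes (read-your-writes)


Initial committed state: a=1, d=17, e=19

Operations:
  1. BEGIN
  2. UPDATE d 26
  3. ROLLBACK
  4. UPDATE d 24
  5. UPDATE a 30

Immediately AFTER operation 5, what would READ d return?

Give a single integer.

Answer: 24

Derivation:
Initial committed: {a=1, d=17, e=19}
Op 1: BEGIN: in_txn=True, pending={}
Op 2: UPDATE d=26 (pending; pending now {d=26})
Op 3: ROLLBACK: discarded pending ['d']; in_txn=False
Op 4: UPDATE d=24 (auto-commit; committed d=24)
Op 5: UPDATE a=30 (auto-commit; committed a=30)
After op 5: visible(d) = 24 (pending={}, committed={a=30, d=24, e=19})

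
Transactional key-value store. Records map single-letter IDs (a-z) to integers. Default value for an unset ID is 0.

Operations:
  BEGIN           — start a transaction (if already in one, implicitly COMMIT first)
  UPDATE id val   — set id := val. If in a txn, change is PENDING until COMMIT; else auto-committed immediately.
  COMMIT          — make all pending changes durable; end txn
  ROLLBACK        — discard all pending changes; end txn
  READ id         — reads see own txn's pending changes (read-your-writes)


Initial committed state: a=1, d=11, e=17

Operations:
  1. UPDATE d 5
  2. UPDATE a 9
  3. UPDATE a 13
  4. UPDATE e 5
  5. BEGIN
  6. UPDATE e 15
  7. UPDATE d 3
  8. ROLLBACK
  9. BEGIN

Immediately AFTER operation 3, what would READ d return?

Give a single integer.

Answer: 5

Derivation:
Initial committed: {a=1, d=11, e=17}
Op 1: UPDATE d=5 (auto-commit; committed d=5)
Op 2: UPDATE a=9 (auto-commit; committed a=9)
Op 3: UPDATE a=13 (auto-commit; committed a=13)
After op 3: visible(d) = 5 (pending={}, committed={a=13, d=5, e=17})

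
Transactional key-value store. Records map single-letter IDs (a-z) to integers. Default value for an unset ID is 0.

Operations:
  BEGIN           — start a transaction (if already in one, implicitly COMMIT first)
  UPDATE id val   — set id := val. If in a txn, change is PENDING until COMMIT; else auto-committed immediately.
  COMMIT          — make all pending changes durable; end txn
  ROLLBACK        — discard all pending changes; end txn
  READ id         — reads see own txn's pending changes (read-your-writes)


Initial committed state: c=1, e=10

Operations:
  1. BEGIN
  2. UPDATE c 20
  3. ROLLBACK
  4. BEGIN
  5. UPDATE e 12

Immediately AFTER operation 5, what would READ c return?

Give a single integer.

Initial committed: {c=1, e=10}
Op 1: BEGIN: in_txn=True, pending={}
Op 2: UPDATE c=20 (pending; pending now {c=20})
Op 3: ROLLBACK: discarded pending ['c']; in_txn=False
Op 4: BEGIN: in_txn=True, pending={}
Op 5: UPDATE e=12 (pending; pending now {e=12})
After op 5: visible(c) = 1 (pending={e=12}, committed={c=1, e=10})

Answer: 1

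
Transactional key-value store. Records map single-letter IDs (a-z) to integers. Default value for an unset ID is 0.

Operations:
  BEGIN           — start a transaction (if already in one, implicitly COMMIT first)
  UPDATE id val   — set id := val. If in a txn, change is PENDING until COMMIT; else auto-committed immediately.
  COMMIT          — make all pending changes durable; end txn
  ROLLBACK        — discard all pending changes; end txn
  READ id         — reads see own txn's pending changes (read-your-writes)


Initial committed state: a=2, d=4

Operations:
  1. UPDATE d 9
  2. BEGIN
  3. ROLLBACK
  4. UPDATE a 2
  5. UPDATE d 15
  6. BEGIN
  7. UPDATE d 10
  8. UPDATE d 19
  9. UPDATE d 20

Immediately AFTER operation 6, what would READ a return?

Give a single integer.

Initial committed: {a=2, d=4}
Op 1: UPDATE d=9 (auto-commit; committed d=9)
Op 2: BEGIN: in_txn=True, pending={}
Op 3: ROLLBACK: discarded pending []; in_txn=False
Op 4: UPDATE a=2 (auto-commit; committed a=2)
Op 5: UPDATE d=15 (auto-commit; committed d=15)
Op 6: BEGIN: in_txn=True, pending={}
After op 6: visible(a) = 2 (pending={}, committed={a=2, d=15})

Answer: 2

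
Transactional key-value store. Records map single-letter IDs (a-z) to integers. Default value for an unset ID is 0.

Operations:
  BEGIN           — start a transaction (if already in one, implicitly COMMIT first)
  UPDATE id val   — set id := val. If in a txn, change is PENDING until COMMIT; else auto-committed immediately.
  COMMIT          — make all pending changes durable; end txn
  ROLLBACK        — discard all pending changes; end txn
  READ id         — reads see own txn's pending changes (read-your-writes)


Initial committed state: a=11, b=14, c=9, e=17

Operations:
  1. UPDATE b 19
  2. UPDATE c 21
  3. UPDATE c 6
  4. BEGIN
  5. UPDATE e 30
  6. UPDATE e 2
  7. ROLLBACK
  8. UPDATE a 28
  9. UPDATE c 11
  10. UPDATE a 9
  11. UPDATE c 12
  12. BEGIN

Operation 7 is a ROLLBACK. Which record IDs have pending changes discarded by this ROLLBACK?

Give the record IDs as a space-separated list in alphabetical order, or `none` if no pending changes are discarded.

Initial committed: {a=11, b=14, c=9, e=17}
Op 1: UPDATE b=19 (auto-commit; committed b=19)
Op 2: UPDATE c=21 (auto-commit; committed c=21)
Op 3: UPDATE c=6 (auto-commit; committed c=6)
Op 4: BEGIN: in_txn=True, pending={}
Op 5: UPDATE e=30 (pending; pending now {e=30})
Op 6: UPDATE e=2 (pending; pending now {e=2})
Op 7: ROLLBACK: discarded pending ['e']; in_txn=False
Op 8: UPDATE a=28 (auto-commit; committed a=28)
Op 9: UPDATE c=11 (auto-commit; committed c=11)
Op 10: UPDATE a=9 (auto-commit; committed a=9)
Op 11: UPDATE c=12 (auto-commit; committed c=12)
Op 12: BEGIN: in_txn=True, pending={}
ROLLBACK at op 7 discards: ['e']

Answer: e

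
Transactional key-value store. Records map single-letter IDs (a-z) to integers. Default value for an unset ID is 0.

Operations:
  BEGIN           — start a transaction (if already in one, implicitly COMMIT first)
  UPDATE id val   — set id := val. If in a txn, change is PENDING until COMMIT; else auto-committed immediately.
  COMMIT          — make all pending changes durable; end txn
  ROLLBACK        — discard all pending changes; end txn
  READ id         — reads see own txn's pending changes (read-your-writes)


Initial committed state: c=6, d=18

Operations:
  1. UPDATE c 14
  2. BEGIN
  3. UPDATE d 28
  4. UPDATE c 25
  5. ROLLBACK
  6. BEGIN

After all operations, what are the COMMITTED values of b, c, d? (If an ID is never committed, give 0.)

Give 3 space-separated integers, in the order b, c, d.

Initial committed: {c=6, d=18}
Op 1: UPDATE c=14 (auto-commit; committed c=14)
Op 2: BEGIN: in_txn=True, pending={}
Op 3: UPDATE d=28 (pending; pending now {d=28})
Op 4: UPDATE c=25 (pending; pending now {c=25, d=28})
Op 5: ROLLBACK: discarded pending ['c', 'd']; in_txn=False
Op 6: BEGIN: in_txn=True, pending={}
Final committed: {c=14, d=18}

Answer: 0 14 18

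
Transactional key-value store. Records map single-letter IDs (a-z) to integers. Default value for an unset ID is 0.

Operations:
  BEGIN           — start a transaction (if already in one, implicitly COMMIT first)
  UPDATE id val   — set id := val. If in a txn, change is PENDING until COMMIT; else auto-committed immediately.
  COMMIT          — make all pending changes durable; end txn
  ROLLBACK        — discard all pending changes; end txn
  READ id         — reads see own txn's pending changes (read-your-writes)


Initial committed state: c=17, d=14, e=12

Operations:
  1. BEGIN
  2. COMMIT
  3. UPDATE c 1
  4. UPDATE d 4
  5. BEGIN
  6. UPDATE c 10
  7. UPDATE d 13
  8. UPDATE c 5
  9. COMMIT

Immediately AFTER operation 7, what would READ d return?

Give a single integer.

Initial committed: {c=17, d=14, e=12}
Op 1: BEGIN: in_txn=True, pending={}
Op 2: COMMIT: merged [] into committed; committed now {c=17, d=14, e=12}
Op 3: UPDATE c=1 (auto-commit; committed c=1)
Op 4: UPDATE d=4 (auto-commit; committed d=4)
Op 5: BEGIN: in_txn=True, pending={}
Op 6: UPDATE c=10 (pending; pending now {c=10})
Op 7: UPDATE d=13 (pending; pending now {c=10, d=13})
After op 7: visible(d) = 13 (pending={c=10, d=13}, committed={c=1, d=4, e=12})

Answer: 13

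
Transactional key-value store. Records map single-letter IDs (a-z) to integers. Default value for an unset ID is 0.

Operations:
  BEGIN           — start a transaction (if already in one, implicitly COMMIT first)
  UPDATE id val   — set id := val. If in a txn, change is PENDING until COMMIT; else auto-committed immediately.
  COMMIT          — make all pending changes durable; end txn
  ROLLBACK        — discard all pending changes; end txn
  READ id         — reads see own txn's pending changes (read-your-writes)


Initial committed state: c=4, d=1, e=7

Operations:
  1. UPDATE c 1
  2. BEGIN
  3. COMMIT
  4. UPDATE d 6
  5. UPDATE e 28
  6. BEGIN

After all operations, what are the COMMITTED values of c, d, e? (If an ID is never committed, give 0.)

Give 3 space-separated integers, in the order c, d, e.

Answer: 1 6 28

Derivation:
Initial committed: {c=4, d=1, e=7}
Op 1: UPDATE c=1 (auto-commit; committed c=1)
Op 2: BEGIN: in_txn=True, pending={}
Op 3: COMMIT: merged [] into committed; committed now {c=1, d=1, e=7}
Op 4: UPDATE d=6 (auto-commit; committed d=6)
Op 5: UPDATE e=28 (auto-commit; committed e=28)
Op 6: BEGIN: in_txn=True, pending={}
Final committed: {c=1, d=6, e=28}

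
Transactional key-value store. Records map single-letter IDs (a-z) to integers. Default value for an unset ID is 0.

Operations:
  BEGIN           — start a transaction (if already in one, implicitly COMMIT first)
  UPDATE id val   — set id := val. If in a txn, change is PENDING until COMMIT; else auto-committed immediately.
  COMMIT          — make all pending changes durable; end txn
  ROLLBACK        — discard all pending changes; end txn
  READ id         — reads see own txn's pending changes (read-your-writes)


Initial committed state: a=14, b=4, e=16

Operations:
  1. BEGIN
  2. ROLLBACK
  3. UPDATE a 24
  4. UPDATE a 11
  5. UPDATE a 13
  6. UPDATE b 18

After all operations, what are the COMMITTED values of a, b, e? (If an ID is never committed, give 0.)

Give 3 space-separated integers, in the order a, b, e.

Initial committed: {a=14, b=4, e=16}
Op 1: BEGIN: in_txn=True, pending={}
Op 2: ROLLBACK: discarded pending []; in_txn=False
Op 3: UPDATE a=24 (auto-commit; committed a=24)
Op 4: UPDATE a=11 (auto-commit; committed a=11)
Op 5: UPDATE a=13 (auto-commit; committed a=13)
Op 6: UPDATE b=18 (auto-commit; committed b=18)
Final committed: {a=13, b=18, e=16}

Answer: 13 18 16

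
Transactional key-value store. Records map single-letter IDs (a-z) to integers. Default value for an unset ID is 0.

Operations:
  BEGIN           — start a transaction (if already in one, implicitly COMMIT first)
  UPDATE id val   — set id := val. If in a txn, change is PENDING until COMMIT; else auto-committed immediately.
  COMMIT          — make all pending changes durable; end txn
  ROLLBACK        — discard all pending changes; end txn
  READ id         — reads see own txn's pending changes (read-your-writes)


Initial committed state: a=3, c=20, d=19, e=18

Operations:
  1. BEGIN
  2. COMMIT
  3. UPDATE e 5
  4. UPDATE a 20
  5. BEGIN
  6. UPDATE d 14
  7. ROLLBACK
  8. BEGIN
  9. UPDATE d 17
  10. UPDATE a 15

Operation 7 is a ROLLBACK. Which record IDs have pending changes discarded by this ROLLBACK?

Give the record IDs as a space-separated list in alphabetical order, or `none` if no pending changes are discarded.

Answer: d

Derivation:
Initial committed: {a=3, c=20, d=19, e=18}
Op 1: BEGIN: in_txn=True, pending={}
Op 2: COMMIT: merged [] into committed; committed now {a=3, c=20, d=19, e=18}
Op 3: UPDATE e=5 (auto-commit; committed e=5)
Op 4: UPDATE a=20 (auto-commit; committed a=20)
Op 5: BEGIN: in_txn=True, pending={}
Op 6: UPDATE d=14 (pending; pending now {d=14})
Op 7: ROLLBACK: discarded pending ['d']; in_txn=False
Op 8: BEGIN: in_txn=True, pending={}
Op 9: UPDATE d=17 (pending; pending now {d=17})
Op 10: UPDATE a=15 (pending; pending now {a=15, d=17})
ROLLBACK at op 7 discards: ['d']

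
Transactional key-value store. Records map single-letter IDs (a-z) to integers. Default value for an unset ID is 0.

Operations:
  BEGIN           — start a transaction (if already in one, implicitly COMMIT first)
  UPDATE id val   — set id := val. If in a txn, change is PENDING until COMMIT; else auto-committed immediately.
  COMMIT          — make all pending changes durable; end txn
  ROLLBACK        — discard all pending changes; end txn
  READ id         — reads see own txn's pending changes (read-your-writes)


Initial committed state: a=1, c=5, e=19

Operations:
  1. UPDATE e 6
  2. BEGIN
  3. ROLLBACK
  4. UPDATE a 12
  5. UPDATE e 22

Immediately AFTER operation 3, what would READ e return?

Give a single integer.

Initial committed: {a=1, c=5, e=19}
Op 1: UPDATE e=6 (auto-commit; committed e=6)
Op 2: BEGIN: in_txn=True, pending={}
Op 3: ROLLBACK: discarded pending []; in_txn=False
After op 3: visible(e) = 6 (pending={}, committed={a=1, c=5, e=6})

Answer: 6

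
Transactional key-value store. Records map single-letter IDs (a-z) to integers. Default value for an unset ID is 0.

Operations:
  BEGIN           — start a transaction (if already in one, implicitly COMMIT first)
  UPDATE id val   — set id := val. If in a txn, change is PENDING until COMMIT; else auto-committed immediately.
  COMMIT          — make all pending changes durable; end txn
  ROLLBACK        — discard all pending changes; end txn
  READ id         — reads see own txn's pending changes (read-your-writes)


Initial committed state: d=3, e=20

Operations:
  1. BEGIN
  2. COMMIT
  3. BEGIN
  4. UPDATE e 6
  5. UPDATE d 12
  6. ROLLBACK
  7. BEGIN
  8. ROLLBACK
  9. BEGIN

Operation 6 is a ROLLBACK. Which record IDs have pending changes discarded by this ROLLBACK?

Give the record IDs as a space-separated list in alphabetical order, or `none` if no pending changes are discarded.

Initial committed: {d=3, e=20}
Op 1: BEGIN: in_txn=True, pending={}
Op 2: COMMIT: merged [] into committed; committed now {d=3, e=20}
Op 3: BEGIN: in_txn=True, pending={}
Op 4: UPDATE e=6 (pending; pending now {e=6})
Op 5: UPDATE d=12 (pending; pending now {d=12, e=6})
Op 6: ROLLBACK: discarded pending ['d', 'e']; in_txn=False
Op 7: BEGIN: in_txn=True, pending={}
Op 8: ROLLBACK: discarded pending []; in_txn=False
Op 9: BEGIN: in_txn=True, pending={}
ROLLBACK at op 6 discards: ['d', 'e']

Answer: d e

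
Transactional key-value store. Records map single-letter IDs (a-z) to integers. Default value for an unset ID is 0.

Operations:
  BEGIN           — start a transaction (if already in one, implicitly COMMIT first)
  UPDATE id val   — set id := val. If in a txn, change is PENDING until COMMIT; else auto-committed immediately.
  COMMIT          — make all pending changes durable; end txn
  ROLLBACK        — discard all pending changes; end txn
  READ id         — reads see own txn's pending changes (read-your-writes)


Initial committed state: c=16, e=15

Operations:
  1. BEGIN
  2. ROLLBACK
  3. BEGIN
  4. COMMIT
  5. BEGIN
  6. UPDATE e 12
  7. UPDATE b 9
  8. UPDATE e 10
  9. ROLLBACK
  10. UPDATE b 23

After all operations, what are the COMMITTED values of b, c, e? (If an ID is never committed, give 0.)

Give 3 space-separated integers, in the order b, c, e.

Initial committed: {c=16, e=15}
Op 1: BEGIN: in_txn=True, pending={}
Op 2: ROLLBACK: discarded pending []; in_txn=False
Op 3: BEGIN: in_txn=True, pending={}
Op 4: COMMIT: merged [] into committed; committed now {c=16, e=15}
Op 5: BEGIN: in_txn=True, pending={}
Op 6: UPDATE e=12 (pending; pending now {e=12})
Op 7: UPDATE b=9 (pending; pending now {b=9, e=12})
Op 8: UPDATE e=10 (pending; pending now {b=9, e=10})
Op 9: ROLLBACK: discarded pending ['b', 'e']; in_txn=False
Op 10: UPDATE b=23 (auto-commit; committed b=23)
Final committed: {b=23, c=16, e=15}

Answer: 23 16 15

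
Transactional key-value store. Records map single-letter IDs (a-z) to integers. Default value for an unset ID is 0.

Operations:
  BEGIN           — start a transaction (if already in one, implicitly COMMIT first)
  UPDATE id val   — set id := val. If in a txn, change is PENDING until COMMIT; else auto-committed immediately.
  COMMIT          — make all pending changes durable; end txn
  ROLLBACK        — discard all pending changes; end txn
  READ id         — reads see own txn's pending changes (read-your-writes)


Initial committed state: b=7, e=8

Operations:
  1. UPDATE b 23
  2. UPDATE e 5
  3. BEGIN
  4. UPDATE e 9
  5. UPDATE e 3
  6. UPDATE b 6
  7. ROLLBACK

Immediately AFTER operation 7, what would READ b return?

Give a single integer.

Initial committed: {b=7, e=8}
Op 1: UPDATE b=23 (auto-commit; committed b=23)
Op 2: UPDATE e=5 (auto-commit; committed e=5)
Op 3: BEGIN: in_txn=True, pending={}
Op 4: UPDATE e=9 (pending; pending now {e=9})
Op 5: UPDATE e=3 (pending; pending now {e=3})
Op 6: UPDATE b=6 (pending; pending now {b=6, e=3})
Op 7: ROLLBACK: discarded pending ['b', 'e']; in_txn=False
After op 7: visible(b) = 23 (pending={}, committed={b=23, e=5})

Answer: 23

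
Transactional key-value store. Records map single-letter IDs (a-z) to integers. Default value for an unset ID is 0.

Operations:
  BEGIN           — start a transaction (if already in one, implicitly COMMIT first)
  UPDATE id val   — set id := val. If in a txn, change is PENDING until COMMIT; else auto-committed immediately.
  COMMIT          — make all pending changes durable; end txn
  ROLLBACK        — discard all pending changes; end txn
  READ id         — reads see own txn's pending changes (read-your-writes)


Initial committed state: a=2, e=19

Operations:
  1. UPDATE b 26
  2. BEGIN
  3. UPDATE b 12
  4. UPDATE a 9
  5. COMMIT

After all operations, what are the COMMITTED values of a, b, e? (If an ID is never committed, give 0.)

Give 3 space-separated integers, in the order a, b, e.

Answer: 9 12 19

Derivation:
Initial committed: {a=2, e=19}
Op 1: UPDATE b=26 (auto-commit; committed b=26)
Op 2: BEGIN: in_txn=True, pending={}
Op 3: UPDATE b=12 (pending; pending now {b=12})
Op 4: UPDATE a=9 (pending; pending now {a=9, b=12})
Op 5: COMMIT: merged ['a', 'b'] into committed; committed now {a=9, b=12, e=19}
Final committed: {a=9, b=12, e=19}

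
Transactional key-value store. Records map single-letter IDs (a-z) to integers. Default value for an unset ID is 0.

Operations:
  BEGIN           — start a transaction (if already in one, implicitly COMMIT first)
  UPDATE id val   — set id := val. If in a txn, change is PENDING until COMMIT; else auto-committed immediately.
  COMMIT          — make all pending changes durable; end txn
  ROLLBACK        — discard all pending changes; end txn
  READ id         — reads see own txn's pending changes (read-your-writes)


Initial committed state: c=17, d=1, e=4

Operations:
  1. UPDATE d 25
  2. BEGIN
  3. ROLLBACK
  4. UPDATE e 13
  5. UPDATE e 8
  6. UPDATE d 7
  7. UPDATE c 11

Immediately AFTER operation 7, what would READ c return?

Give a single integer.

Answer: 11

Derivation:
Initial committed: {c=17, d=1, e=4}
Op 1: UPDATE d=25 (auto-commit; committed d=25)
Op 2: BEGIN: in_txn=True, pending={}
Op 3: ROLLBACK: discarded pending []; in_txn=False
Op 4: UPDATE e=13 (auto-commit; committed e=13)
Op 5: UPDATE e=8 (auto-commit; committed e=8)
Op 6: UPDATE d=7 (auto-commit; committed d=7)
Op 7: UPDATE c=11 (auto-commit; committed c=11)
After op 7: visible(c) = 11 (pending={}, committed={c=11, d=7, e=8})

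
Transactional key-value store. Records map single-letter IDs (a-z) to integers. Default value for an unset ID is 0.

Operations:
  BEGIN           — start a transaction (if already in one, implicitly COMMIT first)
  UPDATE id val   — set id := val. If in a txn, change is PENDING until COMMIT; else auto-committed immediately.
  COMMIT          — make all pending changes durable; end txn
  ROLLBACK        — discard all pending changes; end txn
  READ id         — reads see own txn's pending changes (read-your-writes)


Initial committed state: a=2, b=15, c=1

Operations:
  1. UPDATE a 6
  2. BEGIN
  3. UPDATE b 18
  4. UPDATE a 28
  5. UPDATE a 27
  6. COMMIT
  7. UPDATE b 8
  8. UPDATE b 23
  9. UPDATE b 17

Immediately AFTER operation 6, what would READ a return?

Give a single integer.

Initial committed: {a=2, b=15, c=1}
Op 1: UPDATE a=6 (auto-commit; committed a=6)
Op 2: BEGIN: in_txn=True, pending={}
Op 3: UPDATE b=18 (pending; pending now {b=18})
Op 4: UPDATE a=28 (pending; pending now {a=28, b=18})
Op 5: UPDATE a=27 (pending; pending now {a=27, b=18})
Op 6: COMMIT: merged ['a', 'b'] into committed; committed now {a=27, b=18, c=1}
After op 6: visible(a) = 27 (pending={}, committed={a=27, b=18, c=1})

Answer: 27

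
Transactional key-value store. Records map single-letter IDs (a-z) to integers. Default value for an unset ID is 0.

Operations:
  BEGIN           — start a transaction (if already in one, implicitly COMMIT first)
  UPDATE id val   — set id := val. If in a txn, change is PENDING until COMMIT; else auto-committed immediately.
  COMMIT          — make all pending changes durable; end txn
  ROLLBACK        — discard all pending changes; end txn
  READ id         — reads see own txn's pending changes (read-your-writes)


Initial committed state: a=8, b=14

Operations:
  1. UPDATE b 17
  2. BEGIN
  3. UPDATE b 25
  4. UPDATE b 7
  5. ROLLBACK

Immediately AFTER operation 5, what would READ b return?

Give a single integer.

Initial committed: {a=8, b=14}
Op 1: UPDATE b=17 (auto-commit; committed b=17)
Op 2: BEGIN: in_txn=True, pending={}
Op 3: UPDATE b=25 (pending; pending now {b=25})
Op 4: UPDATE b=7 (pending; pending now {b=7})
Op 5: ROLLBACK: discarded pending ['b']; in_txn=False
After op 5: visible(b) = 17 (pending={}, committed={a=8, b=17})

Answer: 17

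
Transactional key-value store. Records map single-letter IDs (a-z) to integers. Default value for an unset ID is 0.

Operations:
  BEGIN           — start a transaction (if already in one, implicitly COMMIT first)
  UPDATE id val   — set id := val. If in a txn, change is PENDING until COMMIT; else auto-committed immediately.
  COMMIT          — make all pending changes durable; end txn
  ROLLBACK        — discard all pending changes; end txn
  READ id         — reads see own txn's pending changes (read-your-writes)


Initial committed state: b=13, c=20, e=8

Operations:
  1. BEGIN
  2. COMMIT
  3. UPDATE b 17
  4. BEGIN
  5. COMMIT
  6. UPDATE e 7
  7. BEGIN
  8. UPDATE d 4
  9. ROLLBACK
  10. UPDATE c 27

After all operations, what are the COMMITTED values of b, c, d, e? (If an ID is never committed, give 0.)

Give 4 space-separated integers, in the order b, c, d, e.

Initial committed: {b=13, c=20, e=8}
Op 1: BEGIN: in_txn=True, pending={}
Op 2: COMMIT: merged [] into committed; committed now {b=13, c=20, e=8}
Op 3: UPDATE b=17 (auto-commit; committed b=17)
Op 4: BEGIN: in_txn=True, pending={}
Op 5: COMMIT: merged [] into committed; committed now {b=17, c=20, e=8}
Op 6: UPDATE e=7 (auto-commit; committed e=7)
Op 7: BEGIN: in_txn=True, pending={}
Op 8: UPDATE d=4 (pending; pending now {d=4})
Op 9: ROLLBACK: discarded pending ['d']; in_txn=False
Op 10: UPDATE c=27 (auto-commit; committed c=27)
Final committed: {b=17, c=27, e=7}

Answer: 17 27 0 7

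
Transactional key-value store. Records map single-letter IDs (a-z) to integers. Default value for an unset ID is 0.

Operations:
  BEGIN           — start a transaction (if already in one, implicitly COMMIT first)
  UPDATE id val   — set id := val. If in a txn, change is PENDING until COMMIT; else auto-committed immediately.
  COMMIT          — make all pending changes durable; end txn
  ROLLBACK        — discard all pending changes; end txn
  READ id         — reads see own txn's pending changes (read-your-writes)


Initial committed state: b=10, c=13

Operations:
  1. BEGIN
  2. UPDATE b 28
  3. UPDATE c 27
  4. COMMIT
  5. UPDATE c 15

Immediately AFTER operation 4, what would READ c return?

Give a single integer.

Initial committed: {b=10, c=13}
Op 1: BEGIN: in_txn=True, pending={}
Op 2: UPDATE b=28 (pending; pending now {b=28})
Op 3: UPDATE c=27 (pending; pending now {b=28, c=27})
Op 4: COMMIT: merged ['b', 'c'] into committed; committed now {b=28, c=27}
After op 4: visible(c) = 27 (pending={}, committed={b=28, c=27})

Answer: 27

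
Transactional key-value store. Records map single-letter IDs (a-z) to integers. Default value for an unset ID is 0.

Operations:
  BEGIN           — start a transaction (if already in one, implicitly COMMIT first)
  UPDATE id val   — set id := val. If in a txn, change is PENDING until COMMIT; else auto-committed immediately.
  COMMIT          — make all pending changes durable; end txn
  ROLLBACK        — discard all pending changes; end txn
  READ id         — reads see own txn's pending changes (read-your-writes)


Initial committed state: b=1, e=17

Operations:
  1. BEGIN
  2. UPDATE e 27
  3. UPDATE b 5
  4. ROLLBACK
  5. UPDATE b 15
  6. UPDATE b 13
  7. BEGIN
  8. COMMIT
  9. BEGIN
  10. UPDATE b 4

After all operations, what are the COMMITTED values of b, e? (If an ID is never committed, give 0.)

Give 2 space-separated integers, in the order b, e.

Answer: 13 17

Derivation:
Initial committed: {b=1, e=17}
Op 1: BEGIN: in_txn=True, pending={}
Op 2: UPDATE e=27 (pending; pending now {e=27})
Op 3: UPDATE b=5 (pending; pending now {b=5, e=27})
Op 4: ROLLBACK: discarded pending ['b', 'e']; in_txn=False
Op 5: UPDATE b=15 (auto-commit; committed b=15)
Op 6: UPDATE b=13 (auto-commit; committed b=13)
Op 7: BEGIN: in_txn=True, pending={}
Op 8: COMMIT: merged [] into committed; committed now {b=13, e=17}
Op 9: BEGIN: in_txn=True, pending={}
Op 10: UPDATE b=4 (pending; pending now {b=4})
Final committed: {b=13, e=17}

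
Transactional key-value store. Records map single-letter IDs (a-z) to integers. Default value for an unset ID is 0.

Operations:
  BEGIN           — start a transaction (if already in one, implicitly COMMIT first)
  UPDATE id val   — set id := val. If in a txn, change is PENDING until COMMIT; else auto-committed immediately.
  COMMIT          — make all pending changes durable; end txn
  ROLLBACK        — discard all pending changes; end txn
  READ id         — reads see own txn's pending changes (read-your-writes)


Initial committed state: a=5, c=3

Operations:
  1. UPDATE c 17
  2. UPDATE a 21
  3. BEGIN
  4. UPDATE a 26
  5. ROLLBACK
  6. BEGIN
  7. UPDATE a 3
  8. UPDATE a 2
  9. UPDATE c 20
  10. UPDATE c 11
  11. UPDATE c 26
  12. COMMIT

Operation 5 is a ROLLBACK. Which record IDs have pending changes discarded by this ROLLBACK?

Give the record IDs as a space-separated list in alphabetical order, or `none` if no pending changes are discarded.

Initial committed: {a=5, c=3}
Op 1: UPDATE c=17 (auto-commit; committed c=17)
Op 2: UPDATE a=21 (auto-commit; committed a=21)
Op 3: BEGIN: in_txn=True, pending={}
Op 4: UPDATE a=26 (pending; pending now {a=26})
Op 5: ROLLBACK: discarded pending ['a']; in_txn=False
Op 6: BEGIN: in_txn=True, pending={}
Op 7: UPDATE a=3 (pending; pending now {a=3})
Op 8: UPDATE a=2 (pending; pending now {a=2})
Op 9: UPDATE c=20 (pending; pending now {a=2, c=20})
Op 10: UPDATE c=11 (pending; pending now {a=2, c=11})
Op 11: UPDATE c=26 (pending; pending now {a=2, c=26})
Op 12: COMMIT: merged ['a', 'c'] into committed; committed now {a=2, c=26}
ROLLBACK at op 5 discards: ['a']

Answer: a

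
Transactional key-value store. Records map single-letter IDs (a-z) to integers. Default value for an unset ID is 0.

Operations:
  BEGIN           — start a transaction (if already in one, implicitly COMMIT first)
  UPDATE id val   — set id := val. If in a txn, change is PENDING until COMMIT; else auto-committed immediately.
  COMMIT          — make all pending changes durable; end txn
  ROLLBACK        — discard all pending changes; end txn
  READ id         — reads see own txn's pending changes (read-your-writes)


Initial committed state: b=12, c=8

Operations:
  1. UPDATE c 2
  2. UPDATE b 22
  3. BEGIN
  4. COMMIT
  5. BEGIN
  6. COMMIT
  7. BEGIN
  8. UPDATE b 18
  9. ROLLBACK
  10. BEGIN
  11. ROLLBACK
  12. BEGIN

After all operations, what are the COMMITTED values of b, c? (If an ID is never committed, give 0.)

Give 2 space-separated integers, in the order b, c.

Answer: 22 2

Derivation:
Initial committed: {b=12, c=8}
Op 1: UPDATE c=2 (auto-commit; committed c=2)
Op 2: UPDATE b=22 (auto-commit; committed b=22)
Op 3: BEGIN: in_txn=True, pending={}
Op 4: COMMIT: merged [] into committed; committed now {b=22, c=2}
Op 5: BEGIN: in_txn=True, pending={}
Op 6: COMMIT: merged [] into committed; committed now {b=22, c=2}
Op 7: BEGIN: in_txn=True, pending={}
Op 8: UPDATE b=18 (pending; pending now {b=18})
Op 9: ROLLBACK: discarded pending ['b']; in_txn=False
Op 10: BEGIN: in_txn=True, pending={}
Op 11: ROLLBACK: discarded pending []; in_txn=False
Op 12: BEGIN: in_txn=True, pending={}
Final committed: {b=22, c=2}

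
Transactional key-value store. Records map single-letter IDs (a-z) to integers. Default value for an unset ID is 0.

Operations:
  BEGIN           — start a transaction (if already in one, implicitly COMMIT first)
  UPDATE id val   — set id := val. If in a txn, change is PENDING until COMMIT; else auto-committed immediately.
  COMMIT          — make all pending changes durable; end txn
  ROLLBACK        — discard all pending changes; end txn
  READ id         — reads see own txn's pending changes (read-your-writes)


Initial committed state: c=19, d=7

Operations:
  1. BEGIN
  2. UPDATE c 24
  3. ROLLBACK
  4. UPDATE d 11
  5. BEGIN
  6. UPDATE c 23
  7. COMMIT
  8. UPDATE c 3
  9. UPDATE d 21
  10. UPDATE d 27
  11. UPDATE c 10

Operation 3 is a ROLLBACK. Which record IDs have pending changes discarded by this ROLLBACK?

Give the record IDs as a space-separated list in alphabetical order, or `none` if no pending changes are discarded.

Initial committed: {c=19, d=7}
Op 1: BEGIN: in_txn=True, pending={}
Op 2: UPDATE c=24 (pending; pending now {c=24})
Op 3: ROLLBACK: discarded pending ['c']; in_txn=False
Op 4: UPDATE d=11 (auto-commit; committed d=11)
Op 5: BEGIN: in_txn=True, pending={}
Op 6: UPDATE c=23 (pending; pending now {c=23})
Op 7: COMMIT: merged ['c'] into committed; committed now {c=23, d=11}
Op 8: UPDATE c=3 (auto-commit; committed c=3)
Op 9: UPDATE d=21 (auto-commit; committed d=21)
Op 10: UPDATE d=27 (auto-commit; committed d=27)
Op 11: UPDATE c=10 (auto-commit; committed c=10)
ROLLBACK at op 3 discards: ['c']

Answer: c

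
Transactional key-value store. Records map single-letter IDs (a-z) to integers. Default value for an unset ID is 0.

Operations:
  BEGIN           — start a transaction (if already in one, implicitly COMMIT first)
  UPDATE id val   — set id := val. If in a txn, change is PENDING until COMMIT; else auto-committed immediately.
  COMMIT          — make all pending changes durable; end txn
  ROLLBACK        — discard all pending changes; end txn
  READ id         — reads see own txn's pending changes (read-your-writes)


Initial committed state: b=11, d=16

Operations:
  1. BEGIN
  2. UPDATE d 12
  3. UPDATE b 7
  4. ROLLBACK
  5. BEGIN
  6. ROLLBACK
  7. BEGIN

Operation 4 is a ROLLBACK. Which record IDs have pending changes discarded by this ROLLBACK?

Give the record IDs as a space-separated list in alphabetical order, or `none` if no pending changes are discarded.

Initial committed: {b=11, d=16}
Op 1: BEGIN: in_txn=True, pending={}
Op 2: UPDATE d=12 (pending; pending now {d=12})
Op 3: UPDATE b=7 (pending; pending now {b=7, d=12})
Op 4: ROLLBACK: discarded pending ['b', 'd']; in_txn=False
Op 5: BEGIN: in_txn=True, pending={}
Op 6: ROLLBACK: discarded pending []; in_txn=False
Op 7: BEGIN: in_txn=True, pending={}
ROLLBACK at op 4 discards: ['b', 'd']

Answer: b d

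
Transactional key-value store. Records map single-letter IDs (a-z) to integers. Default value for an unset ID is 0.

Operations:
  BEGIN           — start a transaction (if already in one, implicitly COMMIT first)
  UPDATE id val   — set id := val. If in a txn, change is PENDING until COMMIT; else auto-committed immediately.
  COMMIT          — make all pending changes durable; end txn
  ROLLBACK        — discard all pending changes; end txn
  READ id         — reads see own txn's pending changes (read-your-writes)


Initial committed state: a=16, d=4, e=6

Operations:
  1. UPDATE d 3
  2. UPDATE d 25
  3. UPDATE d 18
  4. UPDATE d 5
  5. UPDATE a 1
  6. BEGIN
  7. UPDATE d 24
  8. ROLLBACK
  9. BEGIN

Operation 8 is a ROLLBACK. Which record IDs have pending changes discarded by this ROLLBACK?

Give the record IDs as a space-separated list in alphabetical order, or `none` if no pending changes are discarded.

Initial committed: {a=16, d=4, e=6}
Op 1: UPDATE d=3 (auto-commit; committed d=3)
Op 2: UPDATE d=25 (auto-commit; committed d=25)
Op 3: UPDATE d=18 (auto-commit; committed d=18)
Op 4: UPDATE d=5 (auto-commit; committed d=5)
Op 5: UPDATE a=1 (auto-commit; committed a=1)
Op 6: BEGIN: in_txn=True, pending={}
Op 7: UPDATE d=24 (pending; pending now {d=24})
Op 8: ROLLBACK: discarded pending ['d']; in_txn=False
Op 9: BEGIN: in_txn=True, pending={}
ROLLBACK at op 8 discards: ['d']

Answer: d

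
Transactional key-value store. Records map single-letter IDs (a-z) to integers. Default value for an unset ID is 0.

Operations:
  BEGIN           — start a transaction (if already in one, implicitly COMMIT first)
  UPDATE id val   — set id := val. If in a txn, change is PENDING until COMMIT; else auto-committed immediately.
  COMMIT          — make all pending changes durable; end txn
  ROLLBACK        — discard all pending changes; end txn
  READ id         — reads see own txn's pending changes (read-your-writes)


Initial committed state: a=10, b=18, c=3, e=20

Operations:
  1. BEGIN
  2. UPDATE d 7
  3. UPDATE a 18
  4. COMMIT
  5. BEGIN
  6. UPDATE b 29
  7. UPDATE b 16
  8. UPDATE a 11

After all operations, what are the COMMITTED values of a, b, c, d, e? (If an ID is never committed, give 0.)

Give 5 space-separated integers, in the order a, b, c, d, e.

Answer: 18 18 3 7 20

Derivation:
Initial committed: {a=10, b=18, c=3, e=20}
Op 1: BEGIN: in_txn=True, pending={}
Op 2: UPDATE d=7 (pending; pending now {d=7})
Op 3: UPDATE a=18 (pending; pending now {a=18, d=7})
Op 4: COMMIT: merged ['a', 'd'] into committed; committed now {a=18, b=18, c=3, d=7, e=20}
Op 5: BEGIN: in_txn=True, pending={}
Op 6: UPDATE b=29 (pending; pending now {b=29})
Op 7: UPDATE b=16 (pending; pending now {b=16})
Op 8: UPDATE a=11 (pending; pending now {a=11, b=16})
Final committed: {a=18, b=18, c=3, d=7, e=20}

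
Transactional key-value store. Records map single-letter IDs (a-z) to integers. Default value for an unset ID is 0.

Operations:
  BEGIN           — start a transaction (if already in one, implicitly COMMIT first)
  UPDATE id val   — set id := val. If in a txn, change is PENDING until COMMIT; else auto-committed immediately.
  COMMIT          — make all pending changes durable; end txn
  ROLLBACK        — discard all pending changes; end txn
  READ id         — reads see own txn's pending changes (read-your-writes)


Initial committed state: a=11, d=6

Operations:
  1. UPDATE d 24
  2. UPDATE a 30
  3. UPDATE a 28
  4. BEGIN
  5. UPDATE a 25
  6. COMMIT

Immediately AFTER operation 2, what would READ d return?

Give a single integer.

Initial committed: {a=11, d=6}
Op 1: UPDATE d=24 (auto-commit; committed d=24)
Op 2: UPDATE a=30 (auto-commit; committed a=30)
After op 2: visible(d) = 24 (pending={}, committed={a=30, d=24})

Answer: 24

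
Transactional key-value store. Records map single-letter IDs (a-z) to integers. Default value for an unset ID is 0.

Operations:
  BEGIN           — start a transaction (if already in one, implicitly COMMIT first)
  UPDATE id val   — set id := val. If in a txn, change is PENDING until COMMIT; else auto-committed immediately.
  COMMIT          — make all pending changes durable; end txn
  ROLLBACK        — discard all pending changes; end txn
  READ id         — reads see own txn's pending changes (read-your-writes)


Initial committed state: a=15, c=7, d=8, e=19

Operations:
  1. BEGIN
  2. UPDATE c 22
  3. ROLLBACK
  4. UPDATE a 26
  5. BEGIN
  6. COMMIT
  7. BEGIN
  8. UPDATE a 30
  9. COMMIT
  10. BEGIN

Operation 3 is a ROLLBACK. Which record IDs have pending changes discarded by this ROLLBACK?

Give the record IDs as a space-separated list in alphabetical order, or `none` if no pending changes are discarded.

Answer: c

Derivation:
Initial committed: {a=15, c=7, d=8, e=19}
Op 1: BEGIN: in_txn=True, pending={}
Op 2: UPDATE c=22 (pending; pending now {c=22})
Op 3: ROLLBACK: discarded pending ['c']; in_txn=False
Op 4: UPDATE a=26 (auto-commit; committed a=26)
Op 5: BEGIN: in_txn=True, pending={}
Op 6: COMMIT: merged [] into committed; committed now {a=26, c=7, d=8, e=19}
Op 7: BEGIN: in_txn=True, pending={}
Op 8: UPDATE a=30 (pending; pending now {a=30})
Op 9: COMMIT: merged ['a'] into committed; committed now {a=30, c=7, d=8, e=19}
Op 10: BEGIN: in_txn=True, pending={}
ROLLBACK at op 3 discards: ['c']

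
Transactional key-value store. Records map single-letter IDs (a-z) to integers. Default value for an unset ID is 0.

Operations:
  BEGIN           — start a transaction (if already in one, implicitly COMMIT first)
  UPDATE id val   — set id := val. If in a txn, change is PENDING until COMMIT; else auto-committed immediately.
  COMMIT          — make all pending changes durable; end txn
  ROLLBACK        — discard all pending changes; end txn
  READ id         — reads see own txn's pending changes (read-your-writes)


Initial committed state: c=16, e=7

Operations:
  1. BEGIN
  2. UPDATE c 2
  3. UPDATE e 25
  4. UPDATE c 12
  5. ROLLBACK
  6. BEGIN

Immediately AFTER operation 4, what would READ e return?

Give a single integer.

Answer: 25

Derivation:
Initial committed: {c=16, e=7}
Op 1: BEGIN: in_txn=True, pending={}
Op 2: UPDATE c=2 (pending; pending now {c=2})
Op 3: UPDATE e=25 (pending; pending now {c=2, e=25})
Op 4: UPDATE c=12 (pending; pending now {c=12, e=25})
After op 4: visible(e) = 25 (pending={c=12, e=25}, committed={c=16, e=7})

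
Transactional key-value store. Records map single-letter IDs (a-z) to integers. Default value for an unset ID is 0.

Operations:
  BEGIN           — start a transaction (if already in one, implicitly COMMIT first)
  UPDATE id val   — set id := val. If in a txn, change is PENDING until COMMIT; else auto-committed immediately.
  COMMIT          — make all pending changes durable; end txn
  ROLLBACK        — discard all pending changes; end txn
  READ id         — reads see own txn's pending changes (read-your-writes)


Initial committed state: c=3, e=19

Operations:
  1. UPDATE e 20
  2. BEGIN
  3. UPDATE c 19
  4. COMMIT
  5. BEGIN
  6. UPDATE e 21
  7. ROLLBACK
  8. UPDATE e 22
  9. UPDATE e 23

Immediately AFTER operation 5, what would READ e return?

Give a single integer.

Answer: 20

Derivation:
Initial committed: {c=3, e=19}
Op 1: UPDATE e=20 (auto-commit; committed e=20)
Op 2: BEGIN: in_txn=True, pending={}
Op 3: UPDATE c=19 (pending; pending now {c=19})
Op 4: COMMIT: merged ['c'] into committed; committed now {c=19, e=20}
Op 5: BEGIN: in_txn=True, pending={}
After op 5: visible(e) = 20 (pending={}, committed={c=19, e=20})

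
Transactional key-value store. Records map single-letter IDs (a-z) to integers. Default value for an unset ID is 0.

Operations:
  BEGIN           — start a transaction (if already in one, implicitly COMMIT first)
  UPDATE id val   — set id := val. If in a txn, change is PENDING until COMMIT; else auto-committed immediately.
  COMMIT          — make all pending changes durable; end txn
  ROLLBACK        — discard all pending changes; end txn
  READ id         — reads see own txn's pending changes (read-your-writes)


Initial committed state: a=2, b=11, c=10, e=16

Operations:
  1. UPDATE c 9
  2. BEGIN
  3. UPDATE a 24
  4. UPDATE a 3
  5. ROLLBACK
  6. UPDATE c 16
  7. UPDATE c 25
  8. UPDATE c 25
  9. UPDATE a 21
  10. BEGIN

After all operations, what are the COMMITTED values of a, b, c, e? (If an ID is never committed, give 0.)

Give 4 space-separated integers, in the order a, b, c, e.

Answer: 21 11 25 16

Derivation:
Initial committed: {a=2, b=11, c=10, e=16}
Op 1: UPDATE c=9 (auto-commit; committed c=9)
Op 2: BEGIN: in_txn=True, pending={}
Op 3: UPDATE a=24 (pending; pending now {a=24})
Op 4: UPDATE a=3 (pending; pending now {a=3})
Op 5: ROLLBACK: discarded pending ['a']; in_txn=False
Op 6: UPDATE c=16 (auto-commit; committed c=16)
Op 7: UPDATE c=25 (auto-commit; committed c=25)
Op 8: UPDATE c=25 (auto-commit; committed c=25)
Op 9: UPDATE a=21 (auto-commit; committed a=21)
Op 10: BEGIN: in_txn=True, pending={}
Final committed: {a=21, b=11, c=25, e=16}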